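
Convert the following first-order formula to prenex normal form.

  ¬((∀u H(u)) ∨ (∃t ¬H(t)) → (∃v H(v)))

Eliminate → and ↔ using ¬ and ∨.
  ¬(¬((∀u H(u)) ∨ (∃t ¬H(t))) ∨ (∃v H(v)))
Move each ¬ inward, flipping quantifiers it crosses:
  ((∀u H(u)) ∨ (∃t ¬H(t))) ∧ (∀v ¬H(v))
All bound variables are already distinct, so no renaming is needed.
Finally move all quantifiers to the prefix:
  ∀u ∃t ∀v ((H(u) ∨ ¬H(t)) ∧ ¬H(v))

∀u ∃t ∀v ((H(u) ∨ ¬H(t)) ∧ ¬H(v))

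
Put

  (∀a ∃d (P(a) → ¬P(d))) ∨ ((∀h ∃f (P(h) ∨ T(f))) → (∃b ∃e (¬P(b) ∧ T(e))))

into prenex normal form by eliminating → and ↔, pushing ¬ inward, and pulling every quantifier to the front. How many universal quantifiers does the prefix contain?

Rewrite implications/biconditionals: A → B as ¬A ∨ B.
  (∀a ∃d (¬P(a) ∨ ¬P(d))) ∨ ¬(∀h ∃f (P(h) ∨ T(f))) ∨ (∃b ∃e (¬P(b) ∧ T(e)))
Push ¬ through the quantifiers and connectives to reach negation normal form:
  (∀a ∃d (¬P(a) ∨ ¬P(d))) ∨ (∃h ∀f (¬P(h) ∧ ¬T(f))) ∨ (∃b ∃e (¬P(b) ∧ T(e)))
Pull the quantifiers to the front (each side's bound variable is not free in the other side):
  ∀a ∃d ∃h ∀f ∃b ∃e (¬P(a) ∨ ¬P(d) ∨ ¬P(h) ∧ ¬T(f) ∨ ¬P(b) ∧ T(e))
The prefix is ∀a ∃d ∃h ∀f ∃b ∃e: 2 universal, 4 existential.

2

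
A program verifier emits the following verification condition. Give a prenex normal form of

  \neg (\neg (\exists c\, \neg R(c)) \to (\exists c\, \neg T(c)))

\forall c\, \forall s\, (R(c) \land T(s))

Eliminate → and ↔ using ¬ and ∨.
  \neg (\neg \neg (\exists c\, \neg R(c)) \lor (\exists c\, \neg T(c)))
Move each ¬ inward, flipping quantifiers it crosses:
  (\forall c\, R(c)) \land (\forall c\, T(c))
Rename bound variables to avoid capture: c↦s.
  (\forall c\, R(c)) \land (\forall s\, T(s))
Extract every quantifier outward, since the variables are now distinct and don't occur free across branches:
  \forall c\, \forall s\, (R(c) \land T(s))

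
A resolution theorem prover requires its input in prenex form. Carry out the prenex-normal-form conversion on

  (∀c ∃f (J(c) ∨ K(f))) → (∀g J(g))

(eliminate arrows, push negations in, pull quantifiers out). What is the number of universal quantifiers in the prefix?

2

Rewrite implications/biconditionals: A → B as ¬A ∨ B.
  ¬(∀c ∃f (J(c) ∨ K(f))) ∨ (∀g J(g))
Drive negations inward (¬∀x A ≡ ∃x ¬A, ¬∃x A ≡ ∀x ¬A, De Morgan for ∧/∨):
  (∃c ∀f (¬J(c) ∧ ¬K(f))) ∨ (∀g J(g))
Extract every quantifier outward, since the variables are now distinct and don't occur free across branches:
  ∃c ∀f ∀g (¬J(c) ∧ ¬K(f) ∨ J(g))
The prefix is ∃c ∀f ∀g: 2 universal, 1 existential.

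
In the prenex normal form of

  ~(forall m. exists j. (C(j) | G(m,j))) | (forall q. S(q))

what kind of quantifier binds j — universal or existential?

universal

Push ¬ through the quantifiers and connectives to reach negation normal form:
  (exists m. forall j. (~C(j) & ~G(m,j))) | (forall q. S(q))
Extract every quantifier outward, since the variables are now distinct and don't occur free across branches:
  exists m. forall j. forall q. (~C(j) & ~G(m,j) | S(q))
The quantifier exists j sits under an odd number of negations, so it flips to forall j.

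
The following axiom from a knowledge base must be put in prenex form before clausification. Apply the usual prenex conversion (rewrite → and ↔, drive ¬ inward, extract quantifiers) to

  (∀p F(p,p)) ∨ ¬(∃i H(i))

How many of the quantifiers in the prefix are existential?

Drive negations inward (¬∀x A ≡ ∃x ¬A, ¬∃x A ≡ ∀x ¬A, De Morgan for ∧/∨):
  (∀p F(p,p)) ∨ (∀i ¬H(i))
Finally move all quantifiers to the prefix:
  ∀p ∀i (F(p,p) ∨ ¬H(i))
The prefix is ∀p ∀i: 2 universal, 0 existential.

0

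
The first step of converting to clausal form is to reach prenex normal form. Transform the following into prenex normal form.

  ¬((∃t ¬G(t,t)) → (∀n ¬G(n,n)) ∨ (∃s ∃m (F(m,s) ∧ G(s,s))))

Rewrite implications/biconditionals: A → B as ¬A ∨ B.
  ¬(¬(∃t ¬G(t,t)) ∨ (∀n ¬G(n,n)) ∨ (∃s ∃m (F(m,s) ∧ G(s,s))))
Push ¬ through the quantifiers and connectives to reach negation normal form:
  (∃t ¬G(t,t)) ∧ (∃n G(n,n)) ∧ (∀s ∀m (¬F(m,s) ∨ ¬G(s,s)))
Finally move all quantifiers to the prefix:
  ∃t ∃n ∀s ∀m (¬G(t,t) ∧ G(n,n) ∧ (¬F(m,s) ∨ ¬G(s,s)))

∃t ∃n ∀s ∀m (¬G(t,t) ∧ G(n,n) ∧ (¬F(m,s) ∨ ¬G(s,s)))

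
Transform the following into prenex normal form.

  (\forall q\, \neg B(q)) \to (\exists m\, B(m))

Eliminate → and ↔ using ¬ and ∨.
  \neg (\forall q\, \neg B(q)) \lor (\exists m\, B(m))
Move each ¬ inward, flipping quantifiers it crosses:
  (\exists q\, B(q)) \lor (\exists m\, B(m))
All bound variables are already distinct, so no renaming is needed.
Pull the quantifiers to the front (each side's bound variable is not free in the other side):
  \exists q\, \exists m\, (B(q) \lor B(m))

\exists q\, \exists m\, (B(q) \lor B(m))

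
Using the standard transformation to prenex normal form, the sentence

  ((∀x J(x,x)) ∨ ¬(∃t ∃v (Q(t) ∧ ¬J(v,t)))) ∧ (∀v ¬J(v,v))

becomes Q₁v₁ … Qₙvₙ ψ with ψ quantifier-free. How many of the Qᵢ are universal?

4

Move each ¬ inward, flipping quantifiers it crosses:
  ((∀x J(x,x)) ∨ (∀t ∀v (¬Q(t) ∨ J(v,t)))) ∧ (∀v ¬J(v,v))
Rename bound variables to avoid capture: v↦z1.
  ((∀x J(x,x)) ∨ (∀t ∀v (¬Q(t) ∨ J(v,t)))) ∧ (∀z1 ¬J(z1,z1))
Finally move all quantifiers to the prefix:
  ∀x ∀t ∀v ∀z1 ((J(x,x) ∨ ¬Q(t) ∨ J(v,t)) ∧ ¬J(z1,z1))
The prefix is ∀x ∀t ∀v ∀z1: 4 universal, 0 existential.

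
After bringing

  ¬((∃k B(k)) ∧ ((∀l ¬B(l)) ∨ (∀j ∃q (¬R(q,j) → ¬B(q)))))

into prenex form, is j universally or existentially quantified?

Rewrite implications/biconditionals: A → B as ¬A ∨ B.
  ¬((∃k B(k)) ∧ ((∀l ¬B(l)) ∨ (∀j ∃q (¬¬R(q,j) ∨ ¬B(q)))))
Drive negations inward (¬∀x A ≡ ∃x ¬A, ¬∃x A ≡ ∀x ¬A, De Morgan for ∧/∨):
  (∀k ¬B(k)) ∨ (∃l B(l)) ∧ (∃j ∀q (¬R(q,j) ∧ B(q)))
All bound variables are already distinct, so no renaming is needed.
Extract every quantifier outward, since the variables are now distinct and don't occur free across branches:
  ∀k ∃l ∃j ∀q (¬B(k) ∨ B(l) ∧ ¬R(q,j) ∧ B(q))
The quantifier ∀j sits under an odd number of negations (counting the antecedent side of each →), so it flips to ∃j.

existential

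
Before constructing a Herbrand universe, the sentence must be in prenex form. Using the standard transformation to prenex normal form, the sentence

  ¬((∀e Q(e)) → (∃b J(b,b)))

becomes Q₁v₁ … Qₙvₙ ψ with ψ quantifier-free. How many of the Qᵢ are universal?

2

First replace A → B with ¬A ∨ B.
  ¬(¬(∀e Q(e)) ∨ (∃b J(b,b)))
Move each ¬ inward, flipping quantifiers it crosses:
  (∀e Q(e)) ∧ (∀b ¬J(b,b))
All bound variables are already distinct, so no renaming is needed.
Pull the quantifiers to the front (each side's bound variable is not free in the other side):
  ∀e ∀b (Q(e) ∧ ¬J(b,b))
The prefix is ∀e ∀b: 2 universal, 0 existential.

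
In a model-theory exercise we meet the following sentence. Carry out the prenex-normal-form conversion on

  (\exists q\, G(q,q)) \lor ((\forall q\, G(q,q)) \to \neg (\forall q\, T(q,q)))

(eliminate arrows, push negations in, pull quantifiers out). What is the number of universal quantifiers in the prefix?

First replace A → B with ¬A ∨ B.
  (\exists q\, G(q,q)) \lor \neg (\forall q\, G(q,q)) \lor \neg (\forall q\, T(q,q))
Move each ¬ inward, flipping quantifiers it crosses:
  (\exists q\, G(q,q)) \lor (\exists q\, \neg G(q,q)) \lor (\exists q\, \neg T(q,q))
Rename bound variables to avoid capture: q↦p, q↦a.
  (\exists q\, G(q,q)) \lor (\exists p\, \neg G(p,p)) \lor (\exists a\, \neg T(a,a))
Finally move all quantifiers to the prefix:
  \exists q\, \exists p\, \exists a\, (G(q,q) \lor \neg G(p,p) \lor \neg T(a,a))
The prefix is \exists q \exists p \exists a: 0 universal, 3 existential.

0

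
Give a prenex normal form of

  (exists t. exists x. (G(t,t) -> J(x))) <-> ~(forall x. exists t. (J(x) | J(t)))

Eliminate → and ↔ using ¬ and ∨; A ↔ B as (¬A ∨ B) ∧ (¬B ∨ A).
  (~(exists t. exists x. (~G(t,t) | J(x))) | ~(forall x. exists t. (J(x) | J(t)))) & (~~(forall x. exists t. (J(x) | J(t))) | (exists t. exists x. (~G(t,t) | J(x))))
Push ¬ through the quantifiers and connectives to reach negation normal form:
  ((forall t. forall x. (G(t,t) & ~J(x))) | (exists x. forall t. (~J(x) & ~J(t)))) & ((forall x. exists t. (J(x) | J(t))) | (exists t. exists x. (~G(t,t) | J(x))))
Rename bound variables to avoid capture: x↦r, t↦z, x↦y, t↦b, t↦v1, x↦u.
  ((forall t. forall x. (G(t,t) & ~J(x))) | (exists r. forall z. (~J(r) & ~J(z)))) & ((forall y. exists b. (J(y) | J(b))) | (exists v1. exists u. (~G(v1,v1) | J(u))))
Extract every quantifier outward, since the variables are now distinct and don't occur free across branches:
  forall t. forall x. exists r. forall z. forall y. exists b. exists v1. exists u. ((G(t,t) & ~J(x) | ~J(r) & ~J(z)) & (J(y) | J(b) | ~G(v1,v1) | J(u)))

forall t. forall x. exists r. forall z. forall y. exists b. exists v1. exists u. ((G(t,t) & ~J(x) | ~J(r) & ~J(z)) & (J(y) | J(b) | ~G(v1,v1) | J(u)))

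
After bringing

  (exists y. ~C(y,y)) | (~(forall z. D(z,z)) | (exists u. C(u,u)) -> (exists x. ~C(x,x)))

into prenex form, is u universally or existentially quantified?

universal

Rewrite implications/biconditionals: A → B as ¬A ∨ B.
  (exists y. ~C(y,y)) | ~(~(forall z. D(z,z)) | (exists u. C(u,u))) | (exists x. ~C(x,x))
Move each ¬ inward, flipping quantifiers it crosses:
  (exists y. ~C(y,y)) | (forall z. D(z,z)) & (forall u. ~C(u,u)) | (exists x. ~C(x,x))
Pull the quantifiers to the front (each side's bound variable is not free in the other side):
  exists y. forall z. forall u. exists x. (~C(y,y) | D(z,z) & ~C(u,u) | ~C(x,x))
The quantifier exists u sits under an odd number of negations (counting the antecedent side of each →), so it flips to forall u.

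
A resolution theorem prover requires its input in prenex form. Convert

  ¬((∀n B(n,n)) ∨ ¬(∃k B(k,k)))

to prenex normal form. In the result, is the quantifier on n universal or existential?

Push ¬ through the quantifiers and connectives to reach negation normal form:
  (∃n ¬B(n,n)) ∧ (∃k B(k,k))
All bound variables are already distinct, so no renaming is needed.
Extract every quantifier outward, since the variables are now distinct and don't occur free across branches:
  ∃n ∃k (¬B(n,n) ∧ B(k,k))
The quantifier ∀n sits under an odd number of negations, so it flips to ∃n.

existential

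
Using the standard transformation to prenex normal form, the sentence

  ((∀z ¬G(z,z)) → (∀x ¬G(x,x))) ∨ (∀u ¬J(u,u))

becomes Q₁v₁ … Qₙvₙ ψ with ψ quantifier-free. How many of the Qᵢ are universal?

2

First replace A → B with ¬A ∨ B.
  ¬(∀z ¬G(z,z)) ∨ (∀x ¬G(x,x)) ∨ (∀u ¬J(u,u))
Drive negations inward (¬∀x A ≡ ∃x ¬A, ¬∃x A ≡ ∀x ¬A, De Morgan for ∧/∨):
  (∃z G(z,z)) ∨ (∀x ¬G(x,x)) ∨ (∀u ¬J(u,u))
Pull the quantifiers to the front (each side's bound variable is not free in the other side):
  ∃z ∀x ∀u (G(z,z) ∨ ¬G(x,x) ∨ ¬J(u,u))
The prefix is ∃z ∀x ∀u: 2 universal, 1 existential.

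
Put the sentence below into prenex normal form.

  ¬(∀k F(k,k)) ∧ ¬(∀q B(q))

∃k ∃q (¬F(k,k) ∧ ¬B(q))

Move each ¬ inward, flipping quantifiers it crosses:
  (∃k ¬F(k,k)) ∧ (∃q ¬B(q))
Pull the quantifiers to the front (each side's bound variable is not free in the other side):
  ∃k ∃q (¬F(k,k) ∧ ¬B(q))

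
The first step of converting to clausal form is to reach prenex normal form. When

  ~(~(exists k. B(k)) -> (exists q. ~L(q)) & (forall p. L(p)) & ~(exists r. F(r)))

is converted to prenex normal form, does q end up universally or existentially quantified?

universal

First replace A → B with ¬A ∨ B.
  ~(~~(exists k. B(k)) | (exists q. ~L(q)) & (forall p. L(p)) & ~(exists r. F(r)))
Move each ¬ inward, flipping quantifiers it crosses:
  (forall k. ~B(k)) & ((forall q. L(q)) | (exists p. ~L(p)) | (exists r. F(r)))
All bound variables are already distinct, so no renaming is needed.
Finally move all quantifiers to the prefix:
  forall k. forall q. exists p. exists r. (~B(k) & (L(q) | ~L(p) | F(r)))
The quantifier exists q sits under an odd number of negations (counting the antecedent side of each →), so it flips to forall q.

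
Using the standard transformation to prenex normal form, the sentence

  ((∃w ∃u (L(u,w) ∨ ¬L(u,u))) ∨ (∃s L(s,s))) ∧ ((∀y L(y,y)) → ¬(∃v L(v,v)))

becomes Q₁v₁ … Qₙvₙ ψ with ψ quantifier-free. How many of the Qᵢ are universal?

First replace A → B with ¬A ∨ B.
  ((∃w ∃u (L(u,w) ∨ ¬L(u,u))) ∨ (∃s L(s,s))) ∧ (¬(∀y L(y,y)) ∨ ¬(∃v L(v,v)))
Move each ¬ inward, flipping quantifiers it crosses:
  ((∃w ∃u (L(u,w) ∨ ¬L(u,u))) ∨ (∃s L(s,s))) ∧ ((∃y ¬L(y,y)) ∨ (∀v ¬L(v,v)))
All bound variables are already distinct, so no renaming is needed.
Finally move all quantifiers to the prefix:
  ∃w ∃u ∃s ∃y ∀v ((L(u,w) ∨ ¬L(u,u) ∨ L(s,s)) ∧ (¬L(y,y) ∨ ¬L(v,v)))
The prefix is ∃w ∃u ∃s ∃y ∀v: 1 universal, 4 existential.

1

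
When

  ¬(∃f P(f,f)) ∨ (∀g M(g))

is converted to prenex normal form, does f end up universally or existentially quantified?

universal

Move each ¬ inward, flipping quantifiers it crosses:
  (∀f ¬P(f,f)) ∨ (∀g M(g))
Extract every quantifier outward, since the variables are now distinct and don't occur free across branches:
  ∀f ∀g (¬P(f,f) ∨ M(g))
The quantifier ∃f sits under an odd number of negations, so it flips to ∀f.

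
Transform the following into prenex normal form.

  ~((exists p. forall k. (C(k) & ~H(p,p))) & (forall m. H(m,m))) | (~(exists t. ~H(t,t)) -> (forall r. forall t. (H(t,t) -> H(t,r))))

Rewrite implications/biconditionals: A → B as ¬A ∨ B.
  ~((exists p. forall k. (C(k) & ~H(p,p))) & (forall m. H(m,m))) | ~~(exists t. ~H(t,t)) | (forall r. forall t. (~H(t,t) | H(t,r)))
Move each ¬ inward, flipping quantifiers it crosses:
  (forall p. exists k. (~C(k) | H(p,p))) | (exists m. ~H(m,m)) | (exists t. ~H(t,t)) | (forall r. forall t. (~H(t,t) | H(t,r)))
Standardize variables apart so no two quantifiers bind the same name: t↦v.
  (forall p. exists k. (~C(k) | H(p,p))) | (exists m. ~H(m,m)) | (exists t. ~H(t,t)) | (forall r. forall v. (~H(v,v) | H(v,r)))
Pull the quantifiers to the front (each side's bound variable is not free in the other side):
  forall p. exists k. exists m. exists t. forall r. forall v. (~C(k) | H(p,p) | ~H(m,m) | ~H(t,t) | ~H(v,v) | H(v,r))

forall p. exists k. exists m. exists t. forall r. forall v. (~C(k) | H(p,p) | ~H(m,m) | ~H(t,t) | ~H(v,v) | H(v,r))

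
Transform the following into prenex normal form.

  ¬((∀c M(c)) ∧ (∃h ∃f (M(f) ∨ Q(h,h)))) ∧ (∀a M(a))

Push ¬ through the quantifiers and connectives to reach negation normal form:
  ((∃c ¬M(c)) ∨ (∀h ∀f (¬M(f) ∧ ¬Q(h,h)))) ∧ (∀a M(a))
All bound variables are already distinct, so no renaming is needed.
Extract every quantifier outward, since the variables are now distinct and don't occur free across branches:
  ∃c ∀h ∀f ∀a ((¬M(c) ∨ ¬M(f) ∧ ¬Q(h,h)) ∧ M(a))

∃c ∀h ∀f ∀a ((¬M(c) ∨ ¬M(f) ∧ ¬Q(h,h)) ∧ M(a))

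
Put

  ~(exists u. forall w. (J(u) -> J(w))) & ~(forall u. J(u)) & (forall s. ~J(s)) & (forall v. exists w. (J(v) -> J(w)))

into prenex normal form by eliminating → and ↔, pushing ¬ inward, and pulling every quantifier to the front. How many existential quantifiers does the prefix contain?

3

First replace A → B with ¬A ∨ B.
  ~(exists u. forall w. (~J(u) | J(w))) & ~(forall u. J(u)) & (forall s. ~J(s)) & (forall v. exists w. (~J(v) | J(w)))
Drive negations inward (¬∀x A ≡ ∃x ¬A, ¬∃x A ≡ ∀x ¬A, De Morgan for ∧/∨):
  (forall u. exists w. (J(u) & ~J(w))) & (exists u. ~J(u)) & (forall s. ~J(s)) & (forall v. exists w. (~J(v) | J(w)))
Rename bound variables to avoid capture: u↦a, w↦p.
  (forall u. exists w. (J(u) & ~J(w))) & (exists a. ~J(a)) & (forall s. ~J(s)) & (forall v. exists p. (~J(v) | J(p)))
Extract every quantifier outward, since the variables are now distinct and don't occur free across branches:
  forall u. exists w. exists a. forall s. forall v. exists p. (J(u) & ~J(w) & ~J(a) & ~J(s) & (~J(v) | J(p)))
The prefix is forall u exists w exists a forall s forall v exists p: 3 universal, 3 existential.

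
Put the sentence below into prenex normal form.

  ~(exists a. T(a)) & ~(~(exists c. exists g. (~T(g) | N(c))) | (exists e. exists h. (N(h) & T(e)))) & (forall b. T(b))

Push ¬ through the quantifiers and connectives to reach negation normal form:
  (forall a. ~T(a)) & (exists c. exists g. (~T(g) | N(c))) & (forall e. forall h. (~N(h) | ~T(e))) & (forall b. T(b))
All bound variables are already distinct, so no renaming is needed.
Pull the quantifiers to the front (each side's bound variable is not free in the other side):
  forall a. exists c. exists g. forall e. forall h. forall b. (~T(a) & (~T(g) | N(c)) & (~N(h) | ~T(e)) & T(b))

forall a. exists c. exists g. forall e. forall h. forall b. (~T(a) & (~T(g) | N(c)) & (~N(h) | ~T(e)) & T(b))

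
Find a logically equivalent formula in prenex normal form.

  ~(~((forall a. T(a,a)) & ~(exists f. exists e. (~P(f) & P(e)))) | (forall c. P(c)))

Push ¬ through the quantifiers and connectives to reach negation normal form:
  (forall a. T(a,a)) & (forall f. forall e. (P(f) | ~P(e))) & (exists c. ~P(c))
Finally move all quantifiers to the prefix:
  forall a. forall f. forall e. exists c. (T(a,a) & (P(f) | ~P(e)) & ~P(c))

forall a. forall f. forall e. exists c. (T(a,a) & (P(f) | ~P(e)) & ~P(c))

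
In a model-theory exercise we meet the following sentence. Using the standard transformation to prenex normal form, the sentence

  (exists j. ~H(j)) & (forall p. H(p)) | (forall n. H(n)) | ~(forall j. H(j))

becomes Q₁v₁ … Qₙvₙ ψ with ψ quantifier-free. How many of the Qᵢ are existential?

Push ¬ through the quantifiers and connectives to reach negation normal form:
  (exists j. ~H(j)) & (forall p. H(p)) | (forall n. H(n)) | (exists j. ~H(j))
Standardize variables apart so no two quantifiers bind the same name: j↦u1.
  (exists j. ~H(j)) & (forall p. H(p)) | (forall n. H(n)) | (exists u1. ~H(u1))
Pull the quantifiers to the front (each side's bound variable is not free in the other side):
  exists j. forall p. forall n. exists u1. (~H(j) & H(p) | H(n) | ~H(u1))
The prefix is exists j forall p forall n exists u1: 2 universal, 2 existential.

2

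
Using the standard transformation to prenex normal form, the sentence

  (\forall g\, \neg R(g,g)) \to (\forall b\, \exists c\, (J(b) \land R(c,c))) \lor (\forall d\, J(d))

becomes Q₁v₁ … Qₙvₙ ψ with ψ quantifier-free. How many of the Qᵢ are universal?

First replace A → B with ¬A ∨ B.
  \neg (\forall g\, \neg R(g,g)) \lor (\forall b\, \exists c\, (J(b) \land R(c,c))) \lor (\forall d\, J(d))
Drive negations inward (¬∀x A ≡ ∃x ¬A, ¬∃x A ≡ ∀x ¬A, De Morgan for ∧/∨):
  (\exists g\, R(g,g)) \lor (\forall b\, \exists c\, (J(b) \land R(c,c))) \lor (\forall d\, J(d))
All bound variables are already distinct, so no renaming is needed.
Extract every quantifier outward, since the variables are now distinct and don't occur free across branches:
  \exists g\, \forall b\, \exists c\, \forall d\, (R(g,g) \lor J(b) \land R(c,c) \lor J(d))
The prefix is \exists g \forall b \exists c \forall d: 2 universal, 2 existential.

2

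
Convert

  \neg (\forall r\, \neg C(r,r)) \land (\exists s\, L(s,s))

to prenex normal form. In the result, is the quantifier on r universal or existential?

Drive negations inward (¬∀x A ≡ ∃x ¬A, ¬∃x A ≡ ∀x ¬A, De Morgan for ∧/∨):
  (\exists r\, C(r,r)) \land (\exists s\, L(s,s))
All bound variables are already distinct, so no renaming is needed.
Pull the quantifiers to the front (each side's bound variable is not free in the other side):
  \exists r\, \exists s\, (C(r,r) \land L(s,s))
The quantifier \forall r sits under an odd number of negations, so it flips to \exists r.

existential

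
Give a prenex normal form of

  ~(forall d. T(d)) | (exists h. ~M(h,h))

Push ¬ through the quantifiers and connectives to reach negation normal form:
  (exists d. ~T(d)) | (exists h. ~M(h,h))
All bound variables are already distinct, so no renaming is needed.
Pull the quantifiers to the front (each side's bound variable is not free in the other side):
  exists d. exists h. (~T(d) | ~M(h,h))

exists d. exists h. (~T(d) | ~M(h,h))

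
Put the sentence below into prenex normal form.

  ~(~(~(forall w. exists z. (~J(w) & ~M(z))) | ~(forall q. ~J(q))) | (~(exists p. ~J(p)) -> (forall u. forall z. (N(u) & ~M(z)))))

exists w. forall z. exists q. forall p. exists u. exists x1. ((J(w) | M(z) | J(q)) & J(p) & (~N(u) | M(x1)))

Eliminate → and ↔ using ¬ and ∨.
  ~(~(~(forall w. exists z. (~J(w) & ~M(z))) | ~(forall q. ~J(q))) | ~~(exists p. ~J(p)) | (forall u. forall z. (N(u) & ~M(z))))
Move each ¬ inward, flipping quantifiers it crosses:
  ((exists w. forall z. (J(w) | M(z))) | (exists q. J(q))) & (forall p. J(p)) & (exists u. exists z. (~N(u) | M(z)))
Give each quantifier a distinct variable: z↦x1.
  ((exists w. forall z. (J(w) | M(z))) | (exists q. J(q))) & (forall p. J(p)) & (exists u. exists x1. (~N(u) | M(x1)))
Pull the quantifiers to the front (each side's bound variable is not free in the other side):
  exists w. forall z. exists q. forall p. exists u. exists x1. ((J(w) | M(z) | J(q)) & J(p) & (~N(u) | M(x1)))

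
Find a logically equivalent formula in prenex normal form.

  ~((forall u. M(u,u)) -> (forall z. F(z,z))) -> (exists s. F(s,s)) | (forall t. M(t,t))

exists u. forall z. exists s. forall t. (~M(u,u) | F(z,z) | F(s,s) | M(t,t))

Eliminate → and ↔ using ¬ and ∨.
  ~~(~(forall u. M(u,u)) | (forall z. F(z,z))) | (exists s. F(s,s)) | (forall t. M(t,t))
Move each ¬ inward, flipping quantifiers it crosses:
  (exists u. ~M(u,u)) | (forall z. F(z,z)) | (exists s. F(s,s)) | (forall t. M(t,t))
All bound variables are already distinct, so no renaming is needed.
Pull the quantifiers to the front (each side's bound variable is not free in the other side):
  exists u. forall z. exists s. forall t. (~M(u,u) | F(z,z) | F(s,s) | M(t,t))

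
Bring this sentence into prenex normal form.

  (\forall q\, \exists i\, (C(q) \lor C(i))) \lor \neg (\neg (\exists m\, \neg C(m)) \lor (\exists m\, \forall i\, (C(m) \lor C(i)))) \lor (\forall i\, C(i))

\forall q\, \exists i\, \exists m\, \forall c\, \exists w\, \forall z\, (C(q) \lor C(i) \lor \neg C(m) \land \neg C(c) \land \neg C(w) \lor C(z))

Push ¬ through the quantifiers and connectives to reach negation normal form:
  (\forall q\, \exists i\, (C(q) \lor C(i))) \lor (\exists m\, \neg C(m)) \land (\forall m\, \exists i\, (\neg C(m) \land \neg C(i))) \lor (\forall i\, C(i))
Rename bound variables to avoid capture: m↦c, i↦w, i↦z.
  (\forall q\, \exists i\, (C(q) \lor C(i))) \lor (\exists m\, \neg C(m)) \land (\forall c\, \exists w\, (\neg C(c) \land \neg C(w))) \lor (\forall z\, C(z))
Finally move all quantifiers to the prefix:
  \forall q\, \exists i\, \exists m\, \forall c\, \exists w\, \forall z\, (C(q) \lor C(i) \lor \neg C(m) \land \neg C(c) \land \neg C(w) \lor C(z))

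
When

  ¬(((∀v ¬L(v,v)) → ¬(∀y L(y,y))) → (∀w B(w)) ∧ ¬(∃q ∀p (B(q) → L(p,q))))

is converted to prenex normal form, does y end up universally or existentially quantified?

existential

Eliminate → and ↔ using ¬ and ∨.
  ¬(¬(¬(∀v ¬L(v,v)) ∨ ¬(∀y L(y,y))) ∨ (∀w B(w)) ∧ ¬(∃q ∀p (¬B(q) ∨ L(p,q))))
Move each ¬ inward, flipping quantifiers it crosses:
  ((∃v L(v,v)) ∨ (∃y ¬L(y,y))) ∧ ((∃w ¬B(w)) ∨ (∃q ∀p (¬B(q) ∨ L(p,q))))
Extract every quantifier outward, since the variables are now distinct and don't occur free across branches:
  ∃v ∃y ∃w ∃q ∀p ((L(v,v) ∨ ¬L(y,y)) ∧ (¬B(w) ∨ ¬B(q) ∨ L(p,q)))
The quantifier ∀y sits under an odd number of negations (counting the antecedent side of each →), so it flips to ∃y.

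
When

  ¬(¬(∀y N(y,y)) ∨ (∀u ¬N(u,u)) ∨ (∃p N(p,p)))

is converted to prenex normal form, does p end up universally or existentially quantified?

Drive negations inward (¬∀x A ≡ ∃x ¬A, ¬∃x A ≡ ∀x ¬A, De Morgan for ∧/∨):
  (∀y N(y,y)) ∧ (∃u N(u,u)) ∧ (∀p ¬N(p,p))
Finally move all quantifiers to the prefix:
  ∀y ∃u ∀p (N(y,y) ∧ N(u,u) ∧ ¬N(p,p))
The quantifier ∃p sits under an odd number of negations, so it flips to ∀p.

universal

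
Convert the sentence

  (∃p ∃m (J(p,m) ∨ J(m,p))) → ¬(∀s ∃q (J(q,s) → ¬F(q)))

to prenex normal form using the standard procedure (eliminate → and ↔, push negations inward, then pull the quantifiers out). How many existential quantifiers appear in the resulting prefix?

1

First replace A → B with ¬A ∨ B.
  ¬(∃p ∃m (J(p,m) ∨ J(m,p))) ∨ ¬(∀s ∃q (¬J(q,s) ∨ ¬F(q)))
Move each ¬ inward, flipping quantifiers it crosses:
  (∀p ∀m (¬J(p,m) ∧ ¬J(m,p))) ∨ (∃s ∀q (J(q,s) ∧ F(q)))
All bound variables are already distinct, so no renaming is needed.
Extract every quantifier outward, since the variables are now distinct and don't occur free across branches:
  ∀p ∀m ∃s ∀q (¬J(p,m) ∧ ¬J(m,p) ∨ J(q,s) ∧ F(q))
The prefix is ∀p ∀m ∃s ∀q: 3 universal, 1 existential.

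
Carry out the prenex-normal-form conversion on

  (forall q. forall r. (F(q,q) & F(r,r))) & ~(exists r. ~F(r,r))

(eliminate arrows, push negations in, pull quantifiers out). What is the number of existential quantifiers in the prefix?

Push ¬ through the quantifiers and connectives to reach negation normal form:
  (forall q. forall r. (F(q,q) & F(r,r))) & (forall r. F(r,r))
Rename bound variables to avoid capture: r↦u.
  (forall q. forall r. (F(q,q) & F(r,r))) & (forall u. F(u,u))
Finally move all quantifiers to the prefix:
  forall q. forall r. forall u. (F(q,q) & F(r,r) & F(u,u))
The prefix is forall q forall r forall u: 3 universal, 0 existential.

0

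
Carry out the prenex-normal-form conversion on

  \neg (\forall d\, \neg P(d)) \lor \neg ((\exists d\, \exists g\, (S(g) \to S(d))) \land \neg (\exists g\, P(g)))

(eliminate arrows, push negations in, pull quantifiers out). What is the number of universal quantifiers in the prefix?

2

First replace A → B with ¬A ∨ B.
  \neg (\forall d\, \neg P(d)) \lor \neg ((\exists d\, \exists g\, (\neg S(g) \lor S(d))) \land \neg (\exists g\, P(g)))
Push ¬ through the quantifiers and connectives to reach negation normal form:
  (\exists d\, P(d)) \lor (\forall d\, \forall g\, (S(g) \land \neg S(d))) \lor (\exists g\, P(g))
Rename bound variables to avoid capture: d↦w, g↦u1.
  (\exists d\, P(d)) \lor (\forall w\, \forall g\, (S(g) \land \neg S(w))) \lor (\exists u1\, P(u1))
Pull the quantifiers to the front (each side's bound variable is not free in the other side):
  \exists d\, \forall w\, \forall g\, \exists u1\, (P(d) \lor S(g) \land \neg S(w) \lor P(u1))
The prefix is \exists d \forall w \forall g \exists u1: 2 universal, 2 existential.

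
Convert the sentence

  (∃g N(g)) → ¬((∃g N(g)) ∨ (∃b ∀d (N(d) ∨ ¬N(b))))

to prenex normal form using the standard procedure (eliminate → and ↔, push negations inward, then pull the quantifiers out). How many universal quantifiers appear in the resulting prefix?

3

First replace A → B with ¬A ∨ B.
  ¬(∃g N(g)) ∨ ¬((∃g N(g)) ∨ (∃b ∀d (N(d) ∨ ¬N(b))))
Move each ¬ inward, flipping quantifiers it crosses:
  (∀g ¬N(g)) ∨ (∀g ¬N(g)) ∧ (∀b ∃d (¬N(d) ∧ N(b)))
Standardize variables apart so no two quantifiers bind the same name: g↦x1.
  (∀g ¬N(g)) ∨ (∀x1 ¬N(x1)) ∧ (∀b ∃d (¬N(d) ∧ N(b)))
Finally move all quantifiers to the prefix:
  ∀g ∀x1 ∀b ∃d (¬N(g) ∨ ¬N(x1) ∧ ¬N(d) ∧ N(b))
The prefix is ∀g ∀x1 ∀b ∃d: 3 universal, 1 existential.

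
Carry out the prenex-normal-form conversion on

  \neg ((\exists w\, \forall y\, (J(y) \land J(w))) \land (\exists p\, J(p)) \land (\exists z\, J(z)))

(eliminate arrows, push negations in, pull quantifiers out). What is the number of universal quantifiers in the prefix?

3

Drive negations inward (¬∀x A ≡ ∃x ¬A, ¬∃x A ≡ ∀x ¬A, De Morgan for ∧/∨):
  (\forall w\, \exists y\, (\neg J(y) \lor \neg J(w))) \lor (\forall p\, \neg J(p)) \lor (\forall z\, \neg J(z))
All bound variables are already distinct, so no renaming is needed.
Finally move all quantifiers to the prefix:
  \forall w\, \exists y\, \forall p\, \forall z\, (\neg J(y) \lor \neg J(w) \lor \neg J(p) \lor \neg J(z))
The prefix is \forall w \exists y \forall p \forall z: 3 universal, 1 existential.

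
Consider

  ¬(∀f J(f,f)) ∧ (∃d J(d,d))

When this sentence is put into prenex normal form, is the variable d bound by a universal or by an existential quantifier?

existential

Drive negations inward (¬∀x A ≡ ∃x ¬A, ¬∃x A ≡ ∀x ¬A, De Morgan for ∧/∨):
  (∃f ¬J(f,f)) ∧ (∃d J(d,d))
Extract every quantifier outward, since the variables are now distinct and don't occur free across branches:
  ∃f ∃d (¬J(f,f) ∧ J(d,d))
The quantifier ∃d sits under an even number of negations, so it remains existential.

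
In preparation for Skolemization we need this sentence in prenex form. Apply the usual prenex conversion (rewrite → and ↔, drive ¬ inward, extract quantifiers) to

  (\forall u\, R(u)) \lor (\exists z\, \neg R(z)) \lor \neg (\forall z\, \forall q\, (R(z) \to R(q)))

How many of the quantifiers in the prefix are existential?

Rewrite implications/biconditionals: A → B as ¬A ∨ B.
  (\forall u\, R(u)) \lor (\exists z\, \neg R(z)) \lor \neg (\forall z\, \forall q\, (\neg R(z) \lor R(q)))
Push ¬ through the quantifiers and connectives to reach negation normal form:
  (\forall u\, R(u)) \lor (\exists z\, \neg R(z)) \lor (\exists z\, \exists q\, (R(z) \land \neg R(q)))
Rename bound variables to avoid capture: z↦s.
  (\forall u\, R(u)) \lor (\exists z\, \neg R(z)) \lor (\exists s\, \exists q\, (R(s) \land \neg R(q)))
Finally move all quantifiers to the prefix:
  \forall u\, \exists z\, \exists s\, \exists q\, (R(u) \lor \neg R(z) \lor R(s) \land \neg R(q))
The prefix is \forall u \exists z \exists s \exists q: 1 universal, 3 existential.

3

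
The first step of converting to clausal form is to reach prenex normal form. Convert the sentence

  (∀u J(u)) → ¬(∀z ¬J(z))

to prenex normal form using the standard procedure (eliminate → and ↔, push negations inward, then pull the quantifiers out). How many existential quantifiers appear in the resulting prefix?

2

Rewrite implications/biconditionals: A → B as ¬A ∨ B.
  ¬(∀u J(u)) ∨ ¬(∀z ¬J(z))
Drive negations inward (¬∀x A ≡ ∃x ¬A, ¬∃x A ≡ ∀x ¬A, De Morgan for ∧/∨):
  (∃u ¬J(u)) ∨ (∃z J(z))
Finally move all quantifiers to the prefix:
  ∃u ∃z (¬J(u) ∨ J(z))
The prefix is ∃u ∃z: 0 universal, 2 existential.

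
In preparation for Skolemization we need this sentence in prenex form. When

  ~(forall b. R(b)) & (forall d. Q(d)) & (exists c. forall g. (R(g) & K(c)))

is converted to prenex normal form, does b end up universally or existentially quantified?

Move each ¬ inward, flipping quantifiers it crosses:
  (exists b. ~R(b)) & (forall d. Q(d)) & (exists c. forall g. (R(g) & K(c)))
All bound variables are already distinct, so no renaming is needed.
Pull the quantifiers to the front (each side's bound variable is not free in the other side):
  exists b. forall d. exists c. forall g. (~R(b) & Q(d) & R(g) & K(c))
The quantifier forall b sits under an odd number of negations, so it flips to exists b.

existential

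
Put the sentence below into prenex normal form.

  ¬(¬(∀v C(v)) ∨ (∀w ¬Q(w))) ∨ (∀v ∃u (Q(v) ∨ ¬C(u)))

∀v ∃w ∀s ∃u (C(v) ∧ Q(w) ∨ Q(s) ∨ ¬C(u))

Move each ¬ inward, flipping quantifiers it crosses:
  (∀v C(v)) ∧ (∃w Q(w)) ∨ (∀v ∃u (Q(v) ∨ ¬C(u)))
Give each quantifier a distinct variable: v↦s.
  (∀v C(v)) ∧ (∃w Q(w)) ∨ (∀s ∃u (Q(s) ∨ ¬C(u)))
Finally move all quantifiers to the prefix:
  ∀v ∃w ∀s ∃u (C(v) ∧ Q(w) ∨ Q(s) ∨ ¬C(u))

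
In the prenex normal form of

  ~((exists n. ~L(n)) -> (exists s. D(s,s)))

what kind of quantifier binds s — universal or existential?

universal

First replace A → B with ¬A ∨ B.
  ~(~(exists n. ~L(n)) | (exists s. D(s,s)))
Move each ¬ inward, flipping quantifiers it crosses:
  (exists n. ~L(n)) & (forall s. ~D(s,s))
All bound variables are already distinct, so no renaming is needed.
Pull the quantifiers to the front (each side's bound variable is not free in the other side):
  exists n. forall s. (~L(n) & ~D(s,s))
The quantifier exists s sits under an odd number of negations (counting the antecedent side of each →), so it flips to forall s.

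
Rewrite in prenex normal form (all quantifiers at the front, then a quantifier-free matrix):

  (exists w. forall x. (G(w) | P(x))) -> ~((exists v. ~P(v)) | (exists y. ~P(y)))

forall w. exists x. forall v. forall y. (~G(w) & ~P(x) | P(v) & P(y))

Eliminate → and ↔ using ¬ and ∨.
  ~(exists w. forall x. (G(w) | P(x))) | ~((exists v. ~P(v)) | (exists y. ~P(y)))
Drive negations inward (¬∀x A ≡ ∃x ¬A, ¬∃x A ≡ ∀x ¬A, De Morgan for ∧/∨):
  (forall w. exists x. (~G(w) & ~P(x))) | (forall v. P(v)) & (forall y. P(y))
All bound variables are already distinct, so no renaming is needed.
Extract every quantifier outward, since the variables are now distinct and don't occur free across branches:
  forall w. exists x. forall v. forall y. (~G(w) & ~P(x) | P(v) & P(y))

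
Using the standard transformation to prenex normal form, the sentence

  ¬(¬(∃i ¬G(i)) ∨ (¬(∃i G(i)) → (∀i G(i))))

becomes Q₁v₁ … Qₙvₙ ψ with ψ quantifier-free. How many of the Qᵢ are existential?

2

First replace A → B with ¬A ∨ B.
  ¬(¬(∃i ¬G(i)) ∨ ¬¬(∃i G(i)) ∨ (∀i G(i)))
Drive negations inward (¬∀x A ≡ ∃x ¬A, ¬∃x A ≡ ∀x ¬A, De Morgan for ∧/∨):
  (∃i ¬G(i)) ∧ (∀i ¬G(i)) ∧ (∃i ¬G(i))
Rename bound variables to avoid capture: i↦t, i↦b.
  (∃i ¬G(i)) ∧ (∀t ¬G(t)) ∧ (∃b ¬G(b))
Pull the quantifiers to the front (each side's bound variable is not free in the other side):
  ∃i ∀t ∃b (¬G(i) ∧ ¬G(t) ∧ ¬G(b))
The prefix is ∃i ∀t ∃b: 1 universal, 2 existential.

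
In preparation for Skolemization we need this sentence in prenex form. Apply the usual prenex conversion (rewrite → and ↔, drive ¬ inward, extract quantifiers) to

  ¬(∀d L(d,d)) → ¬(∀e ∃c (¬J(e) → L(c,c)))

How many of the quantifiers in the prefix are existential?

Eliminate → and ↔ using ¬ and ∨.
  ¬¬(∀d L(d,d)) ∨ ¬(∀e ∃c (¬¬J(e) ∨ L(c,c)))
Push ¬ through the quantifiers and connectives to reach negation normal form:
  (∀d L(d,d)) ∨ (∃e ∀c (¬J(e) ∧ ¬L(c,c)))
Finally move all quantifiers to the prefix:
  ∀d ∃e ∀c (L(d,d) ∨ ¬J(e) ∧ ¬L(c,c))
The prefix is ∀d ∃e ∀c: 2 universal, 1 existential.

1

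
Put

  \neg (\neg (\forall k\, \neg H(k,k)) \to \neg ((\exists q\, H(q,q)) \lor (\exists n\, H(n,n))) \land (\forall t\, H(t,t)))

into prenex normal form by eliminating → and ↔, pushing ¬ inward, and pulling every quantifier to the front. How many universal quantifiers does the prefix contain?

First replace A → B with ¬A ∨ B.
  \neg (\neg \neg (\forall k\, \neg H(k,k)) \lor \neg ((\exists q\, H(q,q)) \lor (\exists n\, H(n,n))) \land (\forall t\, H(t,t)))
Drive negations inward (¬∀x A ≡ ∃x ¬A, ¬∃x A ≡ ∀x ¬A, De Morgan for ∧/∨):
  (\exists k\, H(k,k)) \land ((\exists q\, H(q,q)) \lor (\exists n\, H(n,n)) \lor (\exists t\, \neg H(t,t)))
Pull the quantifiers to the front (each side's bound variable is not free in the other side):
  \exists k\, \exists q\, \exists n\, \exists t\, (H(k,k) \land (H(q,q) \lor H(n,n) \lor \neg H(t,t)))
The prefix is \exists k \exists q \exists n \exists t: 0 universal, 4 existential.

0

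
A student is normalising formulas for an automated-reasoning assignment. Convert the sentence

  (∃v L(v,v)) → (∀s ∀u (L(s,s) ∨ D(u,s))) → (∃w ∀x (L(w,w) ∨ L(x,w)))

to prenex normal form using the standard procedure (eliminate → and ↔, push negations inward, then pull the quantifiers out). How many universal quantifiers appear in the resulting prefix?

Rewrite implications/biconditionals: A → B as ¬A ∨ B.
  ¬(∃v L(v,v)) ∨ ¬(∀s ∀u (L(s,s) ∨ D(u,s))) ∨ (∃w ∀x (L(w,w) ∨ L(x,w)))
Push ¬ through the quantifiers and connectives to reach negation normal form:
  (∀v ¬L(v,v)) ∨ (∃s ∃u (¬L(s,s) ∧ ¬D(u,s))) ∨ (∃w ∀x (L(w,w) ∨ L(x,w)))
All bound variables are already distinct, so no renaming is needed.
Extract every quantifier outward, since the variables are now distinct and don't occur free across branches:
  ∀v ∃s ∃u ∃w ∀x (¬L(v,v) ∨ ¬L(s,s) ∧ ¬D(u,s) ∨ L(w,w) ∨ L(x,w))
The prefix is ∀v ∃s ∃u ∃w ∀x: 2 universal, 3 existential.

2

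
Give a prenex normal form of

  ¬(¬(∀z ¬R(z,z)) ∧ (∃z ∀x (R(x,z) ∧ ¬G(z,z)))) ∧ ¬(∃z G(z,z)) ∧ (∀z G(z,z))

∀z ∀v1 ∃x ∀c ∀y1 ((¬R(z,z) ∨ ¬R(x,v1) ∨ G(v1,v1)) ∧ ¬G(c,c) ∧ G(y1,y1))

Move each ¬ inward, flipping quantifiers it crosses:
  ((∀z ¬R(z,z)) ∨ (∀z ∃x (¬R(x,z) ∨ G(z,z)))) ∧ (∀z ¬G(z,z)) ∧ (∀z G(z,z))
Rename bound variables to avoid capture: z↦v1, z↦c, z↦y1.
  ((∀z ¬R(z,z)) ∨ (∀v1 ∃x (¬R(x,v1) ∨ G(v1,v1)))) ∧ (∀c ¬G(c,c)) ∧ (∀y1 G(y1,y1))
Finally move all quantifiers to the prefix:
  ∀z ∀v1 ∃x ∀c ∀y1 ((¬R(z,z) ∨ ¬R(x,v1) ∨ G(v1,v1)) ∧ ¬G(c,c) ∧ G(y1,y1))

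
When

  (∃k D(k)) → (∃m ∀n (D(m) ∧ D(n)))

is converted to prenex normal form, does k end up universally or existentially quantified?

universal

Rewrite implications/biconditionals: A → B as ¬A ∨ B.
  ¬(∃k D(k)) ∨ (∃m ∀n (D(m) ∧ D(n)))
Push ¬ through the quantifiers and connectives to reach negation normal form:
  (∀k ¬D(k)) ∨ (∃m ∀n (D(m) ∧ D(n)))
All bound variables are already distinct, so no renaming is needed.
Finally move all quantifiers to the prefix:
  ∀k ∃m ∀n (¬D(k) ∨ D(m) ∧ D(n))
The quantifier ∃k sits under an odd number of negations (counting the antecedent side of each →), so it flips to ∀k.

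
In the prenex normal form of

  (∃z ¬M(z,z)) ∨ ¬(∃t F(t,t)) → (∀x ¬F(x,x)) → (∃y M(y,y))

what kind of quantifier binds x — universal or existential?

Rewrite implications/biconditionals: A → B as ¬A ∨ B.
  ¬((∃z ¬M(z,z)) ∨ ¬(∃t F(t,t))) ∨ ¬(∀x ¬F(x,x)) ∨ (∃y M(y,y))
Push ¬ through the quantifiers and connectives to reach negation normal form:
  (∀z M(z,z)) ∧ (∃t F(t,t)) ∨ (∃x F(x,x)) ∨ (∃y M(y,y))
All bound variables are already distinct, so no renaming is needed.
Pull the quantifiers to the front (each side's bound variable is not free in the other side):
  ∀z ∃t ∃x ∃y (M(z,z) ∧ F(t,t) ∨ F(x,x) ∨ M(y,y))
The quantifier ∀x sits under an odd number of negations (counting the antecedent side of each →), so it flips to ∃x.

existential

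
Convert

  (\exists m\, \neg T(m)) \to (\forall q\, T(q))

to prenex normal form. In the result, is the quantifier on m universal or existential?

universal

Rewrite implications/biconditionals: A → B as ¬A ∨ B.
  \neg (\exists m\, \neg T(m)) \lor (\forall q\, T(q))
Drive negations inward (¬∀x A ≡ ∃x ¬A, ¬∃x A ≡ ∀x ¬A, De Morgan for ∧/∨):
  (\forall m\, T(m)) \lor (\forall q\, T(q))
Extract every quantifier outward, since the variables are now distinct and don't occur free across branches:
  \forall m\, \forall q\, (T(m) \lor T(q))
The quantifier \exists m sits under an odd number of negations (counting the antecedent side of each →), so it flips to \forall m.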